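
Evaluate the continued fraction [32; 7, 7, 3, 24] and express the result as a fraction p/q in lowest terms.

Use the convergent recurrence hₖ = aₖ·hₖ₋₁ + hₖ₋₂ (and likewise for the denominators kₖ):
a_0 = 32: 32/1
a_1 = 7: 225/7
a_2 = 7: 1607/50
a_3 = 3: 5046/157
a_4 = 24: 122711/3818

122711/3818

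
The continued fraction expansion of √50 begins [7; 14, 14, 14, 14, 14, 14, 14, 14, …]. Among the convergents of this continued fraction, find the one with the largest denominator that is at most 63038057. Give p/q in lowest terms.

54608393/7722793

a_0 = 7: 7/1  (≤ bound)
a_1 = 14: 99/14  (≤ bound)
a_2 = 14: 1393/197  (≤ bound)
a_3 = 14: 19601/2772  (≤ bound)
a_4 = 14: 275807/39005  (≤ bound)
a_5 = 14: 3880899/548842  (≤ bound)
a_6 = 14: 54608393/7722793  (≤ bound)
a_7 = 14: 768398401/108667944  (> 63038057, stop)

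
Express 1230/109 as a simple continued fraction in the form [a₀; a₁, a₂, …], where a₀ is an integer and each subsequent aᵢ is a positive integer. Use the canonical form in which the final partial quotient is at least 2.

Apply division with remainder until the remainder is 0:
1230 ÷ 109 → quotient 11, remainder 31
109 ÷ 31 → quotient 3, remainder 16
31 ÷ 16 → quotient 1, remainder 15
16 ÷ 15 → quotient 1, remainder 1
15 ÷ 1 → quotient 15, remainder 0

[11; 3, 1, 1, 15]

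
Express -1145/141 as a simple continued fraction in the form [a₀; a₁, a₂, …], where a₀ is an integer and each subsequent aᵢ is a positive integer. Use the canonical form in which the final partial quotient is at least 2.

[-9; 1, 7, 3, 2, 2]

Run the Euclidean algorithm, recording each quotient:
-1145 = -9·141 + 124, so a_0 = -9
141 = 1·124 + 17, so a_1 = 1
124 = 7·17 + 5, so a_2 = 7
17 = 3·5 + 2, so a_3 = 3
5 = 2·2 + 1, so a_4 = 2
2 = 2·1 + 0, so a_5 = 2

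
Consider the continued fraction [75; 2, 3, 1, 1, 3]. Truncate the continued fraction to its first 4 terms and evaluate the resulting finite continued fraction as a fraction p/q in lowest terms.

679/9

Collapse the nested fraction from the inside out:
Start with 1.
3 + 1/(1/1) = 3 + 1/1 = 4/1
2 + 1/(4/1) = 2 + 1/4 = 9/4
75 + 1/(9/4) = 75 + 4/9 = 679/9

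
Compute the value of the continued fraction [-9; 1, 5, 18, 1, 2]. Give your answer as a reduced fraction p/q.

Compute successive convergents:
a_0 = -9: -9/1
a_1 = 1: -8/1
a_2 = 5: -49/6
a_3 = 18: -890/109
a_4 = 1: -939/115
a_5 = 2: -2768/339

-2768/339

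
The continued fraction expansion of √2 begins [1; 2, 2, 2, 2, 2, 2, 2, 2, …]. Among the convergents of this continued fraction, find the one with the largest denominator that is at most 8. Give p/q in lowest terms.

7/5

a_0 = 1: 1/1  (≤ bound)
a_1 = 2: 3/2  (≤ bound)
a_2 = 2: 7/5  (≤ bound)
a_3 = 2: 17/12  (> 8, stop)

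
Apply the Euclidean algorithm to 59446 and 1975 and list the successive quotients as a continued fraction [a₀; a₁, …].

Apply division with remainder until the remainder is 0:
⌊59446/1975⌋ = 30, remainder 196
⌊1975/196⌋ = 10, remainder 15
⌊196/15⌋ = 13, remainder 1
⌊15/1⌋ = 15, remainder 0

[30; 10, 13, 15]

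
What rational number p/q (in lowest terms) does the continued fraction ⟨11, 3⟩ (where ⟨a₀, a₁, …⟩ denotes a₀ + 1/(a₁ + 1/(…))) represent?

34/3

Start with 3.
11 + 1/(3/1) = 11 + 1/3 = 34/3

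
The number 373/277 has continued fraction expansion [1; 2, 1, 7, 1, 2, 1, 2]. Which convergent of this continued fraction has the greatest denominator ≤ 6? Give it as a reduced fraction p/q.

a_0 = 1: 1/1  (≤ bound)
a_1 = 2: 3/2  (≤ bound)
a_2 = 1: 4/3  (≤ bound)
a_3 = 7: 31/23  (> 6, stop)

4/3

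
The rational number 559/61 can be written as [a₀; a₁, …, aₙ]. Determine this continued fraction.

[9; 6, 10]

559 ÷ 61 → quotient 9, remainder 10
61 ÷ 10 → quotient 6, remainder 1
10 ÷ 1 → quotient 10, remainder 0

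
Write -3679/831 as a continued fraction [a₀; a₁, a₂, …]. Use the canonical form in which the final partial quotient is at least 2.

⌊-3679/831⌋ = -5, remainder 476
⌊831/476⌋ = 1, remainder 355
⌊476/355⌋ = 1, remainder 121
⌊355/121⌋ = 2, remainder 113
⌊121/113⌋ = 1, remainder 8
⌊113/8⌋ = 14, remainder 1
⌊8/1⌋ = 8, remainder 0

[-5; 1, 1, 2, 1, 14, 8]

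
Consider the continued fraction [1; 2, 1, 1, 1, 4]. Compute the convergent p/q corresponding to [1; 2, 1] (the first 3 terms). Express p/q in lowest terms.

Collapse the nested fraction from the inside out:
Start with 1.
2 + 1/(1/1) = 2 + 1/1 = 3/1
1 + 1/(3/1) = 1 + 1/3 = 4/3

4/3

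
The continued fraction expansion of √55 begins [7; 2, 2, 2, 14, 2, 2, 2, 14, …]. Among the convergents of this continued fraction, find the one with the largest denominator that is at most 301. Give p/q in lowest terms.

1283/173

a_0 = 7: 7/1  (≤ bound)
a_1 = 2: 15/2  (≤ bound)
a_2 = 2: 37/5  (≤ bound)
a_3 = 2: 89/12  (≤ bound)
a_4 = 14: 1283/173  (≤ bound)
a_5 = 2: 2655/358  (> 301, stop)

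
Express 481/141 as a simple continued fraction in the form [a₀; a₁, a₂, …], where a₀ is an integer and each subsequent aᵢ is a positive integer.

⌊481/141⌋ = 3, remainder 58
⌊141/58⌋ = 2, remainder 25
⌊58/25⌋ = 2, remainder 8
⌊25/8⌋ = 3, remainder 1
⌊8/1⌋ = 8, remainder 0

[3; 2, 2, 3, 8]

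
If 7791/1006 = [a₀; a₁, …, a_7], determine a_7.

7

Run the Euclidean algorithm, recording each quotient:
7791 = 7·1006 + 749, so a_0 = 7
1006 = 1·749 + 257, so a_1 = 1
749 = 2·257 + 235, so a_2 = 2
257 = 1·235 + 22, so a_3 = 1
235 = 10·22 + 15, so a_4 = 10
22 = 1·15 + 7, so a_5 = 1
15 = 2·7 + 1, so a_6 = 2
7 = 7·1 + 0, so a_7 = 7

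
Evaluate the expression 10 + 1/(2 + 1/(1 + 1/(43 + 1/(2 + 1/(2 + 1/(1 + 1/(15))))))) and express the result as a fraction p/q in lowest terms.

150397/14551

Collapse the nested fraction from the inside out:
Start with 15.
1 + 1/(15/1) = 1 + 1/15 = 16/15
2 + 1/(16/15) = 2 + 15/16 = 47/16
2 + 1/(47/16) = 2 + 16/47 = 110/47
43 + 1/(110/47) = 43 + 47/110 = 4777/110
1 + 1/(4777/110) = 1 + 110/4777 = 4887/4777
2 + 1/(4887/4777) = 2 + 4777/4887 = 14551/4887
10 + 1/(14551/4887) = 10 + 4887/14551 = 150397/14551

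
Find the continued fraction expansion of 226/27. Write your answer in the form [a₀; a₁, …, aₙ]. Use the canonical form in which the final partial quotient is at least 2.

[8; 2, 1, 2, 3]

226 = 8·27 + 10, so a_0 = 8
27 = 2·10 + 7, so a_1 = 2
10 = 1·7 + 3, so a_2 = 1
7 = 2·3 + 1, so a_3 = 2
3 = 3·1 + 0, so a_4 = 3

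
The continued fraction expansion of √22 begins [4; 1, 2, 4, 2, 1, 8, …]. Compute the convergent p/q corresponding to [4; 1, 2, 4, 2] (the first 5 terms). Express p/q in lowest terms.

136/29

a_0 = 4: 4/1
a_1 = 1: 5/1
a_2 = 2: 14/3
a_3 = 4: 61/13
a_4 = 2: 136/29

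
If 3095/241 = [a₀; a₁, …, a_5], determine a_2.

Apply division with remainder until the remainder is 0:
⌊3095/241⌋ = 12, remainder 203
⌊241/203⌋ = 1, remainder 38
⌊203/38⌋ = 5, remainder 13

5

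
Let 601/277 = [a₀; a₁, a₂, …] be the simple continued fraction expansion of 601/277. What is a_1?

5

601 ÷ 277 → quotient 2, remainder 47
277 ÷ 47 → quotient 5, remainder 42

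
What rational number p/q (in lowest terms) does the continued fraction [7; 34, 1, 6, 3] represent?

Start with 3.
6 + 1/(3/1) = 6 + 1/3 = 19/3
1 + 1/(19/3) = 1 + 3/19 = 22/19
34 + 1/(22/19) = 34 + 19/22 = 767/22
7 + 1/(767/22) = 7 + 22/767 = 5391/767

5391/767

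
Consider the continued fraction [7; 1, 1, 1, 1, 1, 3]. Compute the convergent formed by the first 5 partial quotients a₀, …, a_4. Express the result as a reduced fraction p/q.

a_0 = 7: 7/1
a_1 = 1: 8/1
a_2 = 1: 15/2
a_3 = 1: 23/3
a_4 = 1: 38/5

38/5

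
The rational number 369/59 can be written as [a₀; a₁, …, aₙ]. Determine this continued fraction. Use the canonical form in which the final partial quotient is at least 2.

369 ÷ 59 → quotient 6, remainder 15
59 ÷ 15 → quotient 3, remainder 14
15 ÷ 14 → quotient 1, remainder 1
14 ÷ 1 → quotient 14, remainder 0

[6; 3, 1, 14]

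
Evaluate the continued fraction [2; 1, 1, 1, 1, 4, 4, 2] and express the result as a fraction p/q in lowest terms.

566/217

Starting at the tail and folding back:
Start with 2.
4 + 1/(2/1) = 4 + 1/2 = 9/2
4 + 1/(9/2) = 4 + 2/9 = 38/9
1 + 1/(38/9) = 1 + 9/38 = 47/38
1 + 1/(47/38) = 1 + 38/47 = 85/47
1 + 1/(85/47) = 1 + 47/85 = 132/85
1 + 1/(132/85) = 1 + 85/132 = 217/132
2 + 1/(217/132) = 2 + 132/217 = 566/217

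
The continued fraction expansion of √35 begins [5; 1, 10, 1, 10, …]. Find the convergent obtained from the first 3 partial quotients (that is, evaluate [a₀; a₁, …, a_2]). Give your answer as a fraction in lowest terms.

a_0 = 5: 5/1
a_1 = 1: 6/1
a_2 = 10: 65/11

65/11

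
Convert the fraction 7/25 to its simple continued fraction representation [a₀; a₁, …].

[0; 3, 1, 1, 3]

Run the Euclidean algorithm, recording each quotient:
7 = 0·25 + 7, so a_0 = 0
25 = 3·7 + 4, so a_1 = 3
7 = 1·4 + 3, so a_2 = 1
4 = 1·3 + 1, so a_3 = 1
3 = 3·1 + 0, so a_4 = 3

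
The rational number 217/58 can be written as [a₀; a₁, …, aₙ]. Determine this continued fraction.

Run the Euclidean algorithm, recording each quotient:
217 ÷ 58 → quotient 3, remainder 43
58 ÷ 43 → quotient 1, remainder 15
43 ÷ 15 → quotient 2, remainder 13
15 ÷ 13 → quotient 1, remainder 2
13 ÷ 2 → quotient 6, remainder 1
2 ÷ 1 → quotient 2, remainder 0

[3; 1, 2, 1, 6, 2]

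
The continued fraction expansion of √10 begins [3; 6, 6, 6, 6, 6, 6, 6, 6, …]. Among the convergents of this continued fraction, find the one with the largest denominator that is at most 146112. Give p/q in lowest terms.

168717/53353

a_0 = 3: 3/1  (≤ bound)
a_1 = 6: 19/6  (≤ bound)
a_2 = 6: 117/37  (≤ bound)
a_3 = 6: 721/228  (≤ bound)
a_4 = 6: 4443/1405  (≤ bound)
a_5 = 6: 27379/8658  (≤ bound)
a_6 = 6: 168717/53353  (≤ bound)
a_7 = 6: 1039681/328776  (> 146112, stop)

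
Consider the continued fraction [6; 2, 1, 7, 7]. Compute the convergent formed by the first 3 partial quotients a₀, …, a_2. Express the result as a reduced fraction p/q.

Build up convergents one term at a time:
a_0 = 6: 6/1
a_1 = 2: 13/2
a_2 = 1: 19/3

19/3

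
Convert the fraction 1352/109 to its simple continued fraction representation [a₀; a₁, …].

1352 ÷ 109 → quotient 12, remainder 44
109 ÷ 44 → quotient 2, remainder 21
44 ÷ 21 → quotient 2, remainder 2
21 ÷ 2 → quotient 10, remainder 1
2 ÷ 1 → quotient 2, remainder 0

[12; 2, 2, 10, 2]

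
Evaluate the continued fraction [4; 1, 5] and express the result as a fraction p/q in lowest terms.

29/6

a_0 = 4: 4/1
a_1 = 1: 5/1
a_2 = 5: 29/6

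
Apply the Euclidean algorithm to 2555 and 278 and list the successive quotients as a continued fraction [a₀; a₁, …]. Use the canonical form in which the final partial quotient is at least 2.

[9; 5, 4, 13]

Apply division with remainder until the remainder is 0:
2555 = 9·278 + 53, so a_0 = 9
278 = 5·53 + 13, so a_1 = 5
53 = 4·13 + 1, so a_2 = 4
13 = 13·1 + 0, so a_3 = 13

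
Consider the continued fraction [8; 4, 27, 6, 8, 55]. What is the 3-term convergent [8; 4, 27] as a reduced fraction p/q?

899/109

Work from the innermost term outward:
Start with 27.
4 + 1/(27/1) = 4 + 1/27 = 109/27
8 + 1/(109/27) = 8 + 27/109 = 899/109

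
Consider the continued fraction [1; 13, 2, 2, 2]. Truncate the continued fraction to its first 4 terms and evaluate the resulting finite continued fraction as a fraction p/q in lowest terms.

72/67

Start with 2.
2 + 1/(2/1) = 2 + 1/2 = 5/2
13 + 1/(5/2) = 13 + 2/5 = 67/5
1 + 1/(67/5) = 1 + 5/67 = 72/67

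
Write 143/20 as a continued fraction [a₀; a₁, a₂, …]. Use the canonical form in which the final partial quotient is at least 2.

Apply division with remainder until the remainder is 0:
143 = 7·20 + 3, so a_0 = 7
20 = 6·3 + 2, so a_1 = 6
3 = 1·2 + 1, so a_2 = 1
2 = 2·1 + 0, so a_3 = 2

[7; 6, 1, 2]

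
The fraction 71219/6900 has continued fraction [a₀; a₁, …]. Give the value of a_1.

3

Repeatedly divide and take the remainder:
⌊71219/6900⌋ = 10, remainder 2219
⌊6900/2219⌋ = 3, remainder 243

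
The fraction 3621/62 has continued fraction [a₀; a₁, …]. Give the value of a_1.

Apply division with remainder until the remainder is 0:
⌊3621/62⌋ = 58, remainder 25
⌊62/25⌋ = 2, remainder 12

2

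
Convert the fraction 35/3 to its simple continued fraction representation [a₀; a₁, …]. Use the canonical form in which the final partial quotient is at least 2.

[11; 1, 2]

Run the Euclidean algorithm, recording each quotient:
35 = 11·3 + 2, so a_0 = 11
3 = 1·2 + 1, so a_1 = 1
2 = 2·1 + 0, so a_2 = 2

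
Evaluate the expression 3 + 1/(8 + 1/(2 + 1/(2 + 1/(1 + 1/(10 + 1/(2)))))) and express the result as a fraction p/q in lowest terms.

Start with 2.
10 + 1/(2/1) = 10 + 1/2 = 21/2
1 + 1/(21/2) = 1 + 2/21 = 23/21
2 + 1/(23/21) = 2 + 21/23 = 67/23
2 + 1/(67/23) = 2 + 23/67 = 157/67
8 + 1/(157/67) = 8 + 67/157 = 1323/157
3 + 1/(1323/157) = 3 + 157/1323 = 4126/1323

4126/1323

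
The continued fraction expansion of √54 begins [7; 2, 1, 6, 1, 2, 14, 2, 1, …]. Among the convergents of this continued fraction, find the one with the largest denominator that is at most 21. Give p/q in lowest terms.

a_0 = 7: 7/1  (≤ bound)
a_1 = 2: 15/2  (≤ bound)
a_2 = 1: 22/3  (≤ bound)
a_3 = 6: 147/20  (≤ bound)
a_4 = 1: 169/23  (> 21, stop)

147/20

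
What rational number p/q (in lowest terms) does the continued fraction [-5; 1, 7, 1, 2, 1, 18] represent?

Start with 18.
1 + 1/(18/1) = 1 + 1/18 = 19/18
2 + 1/(19/18) = 2 + 18/19 = 56/19
1 + 1/(56/19) = 1 + 19/56 = 75/56
7 + 1/(75/56) = 7 + 56/75 = 581/75
1 + 1/(581/75) = 1 + 75/581 = 656/581
-5 + 1/(656/581) = -5 + 581/656 = -2699/656

-2699/656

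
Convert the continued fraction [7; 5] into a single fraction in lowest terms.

Collapse the nested fraction from the inside out:
Start with 5.
7 + 1/(5/1) = 7 + 1/5 = 36/5

36/5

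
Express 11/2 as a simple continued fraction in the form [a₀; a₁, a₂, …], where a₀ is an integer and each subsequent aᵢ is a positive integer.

Apply division with remainder until the remainder is 0:
11 = 5·2 + 1, so a_0 = 5
2 = 2·1 + 0, so a_1 = 2

[5; 2]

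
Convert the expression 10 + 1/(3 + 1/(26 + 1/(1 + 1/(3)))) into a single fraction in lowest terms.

Starting at the tail and folding back:
Start with 3.
1 + 1/(3/1) = 1 + 1/3 = 4/3
26 + 1/(4/3) = 26 + 3/4 = 107/4
3 + 1/(107/4) = 3 + 4/107 = 325/107
10 + 1/(325/107) = 10 + 107/325 = 3357/325

3357/325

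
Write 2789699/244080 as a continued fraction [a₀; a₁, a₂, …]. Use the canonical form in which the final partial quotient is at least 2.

[11; 2, 3, 23, 14, 2, 51]

2789699 ÷ 244080 → quotient 11, remainder 104819
244080 ÷ 104819 → quotient 2, remainder 34442
104819 ÷ 34442 → quotient 3, remainder 1493
34442 ÷ 1493 → quotient 23, remainder 103
1493 ÷ 103 → quotient 14, remainder 51
103 ÷ 51 → quotient 2, remainder 1
51 ÷ 1 → quotient 51, remainder 0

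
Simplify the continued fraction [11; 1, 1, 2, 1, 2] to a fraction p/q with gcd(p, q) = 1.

Start with 2.
1 + 1/(2/1) = 1 + 1/2 = 3/2
2 + 1/(3/2) = 2 + 2/3 = 8/3
1 + 1/(8/3) = 1 + 3/8 = 11/8
1 + 1/(11/8) = 1 + 8/11 = 19/11
11 + 1/(19/11) = 11 + 11/19 = 220/19

220/19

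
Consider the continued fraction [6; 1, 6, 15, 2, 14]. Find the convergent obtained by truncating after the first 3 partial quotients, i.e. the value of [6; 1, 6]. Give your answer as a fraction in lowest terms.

48/7

Compute successive convergents:
a_0 = 6: 6/1
a_1 = 1: 7/1
a_2 = 6: 48/7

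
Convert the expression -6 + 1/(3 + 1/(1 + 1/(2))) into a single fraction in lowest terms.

-63/11

a_0 = -6: -6/1
a_1 = 3: -17/3
a_2 = 1: -23/4
a_3 = 2: -63/11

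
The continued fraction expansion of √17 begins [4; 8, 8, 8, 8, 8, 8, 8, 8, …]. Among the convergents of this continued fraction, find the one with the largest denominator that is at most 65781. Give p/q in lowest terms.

143649/34840

a_0 = 4: 4/1  (≤ bound)
a_1 = 8: 33/8  (≤ bound)
a_2 = 8: 268/65  (≤ bound)
a_3 = 8: 2177/528  (≤ bound)
a_4 = 8: 17684/4289  (≤ bound)
a_5 = 8: 143649/34840  (≤ bound)
a_6 = 8: 1166876/283009  (> 65781, stop)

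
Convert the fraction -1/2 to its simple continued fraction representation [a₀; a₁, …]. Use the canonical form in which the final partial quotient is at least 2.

[-1; 2]

Run the Euclidean algorithm, recording each quotient:
-1 = -1·2 + 1, so a_0 = -1
2 = 2·1 + 0, so a_1 = 2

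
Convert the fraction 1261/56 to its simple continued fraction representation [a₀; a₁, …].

[22; 1, 1, 13, 2]

1261 = 22·56 + 29, so a_0 = 22
56 = 1·29 + 27, so a_1 = 1
29 = 1·27 + 2, so a_2 = 1
27 = 13·2 + 1, so a_3 = 13
2 = 2·1 + 0, so a_4 = 2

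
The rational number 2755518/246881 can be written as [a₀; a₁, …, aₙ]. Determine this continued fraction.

[11; 6, 5, 34, 7, 2, 15]

⌊2755518/246881⌋ = 11, remainder 39827
⌊246881/39827⌋ = 6, remainder 7919
⌊39827/7919⌋ = 5, remainder 232
⌊7919/232⌋ = 34, remainder 31
⌊232/31⌋ = 7, remainder 15
⌊31/15⌋ = 2, remainder 1
⌊15/1⌋ = 15, remainder 0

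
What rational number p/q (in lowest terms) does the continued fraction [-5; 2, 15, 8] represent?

-1129/250

Start with 8.
15 + 1/(8/1) = 15 + 1/8 = 121/8
2 + 1/(121/8) = 2 + 8/121 = 250/121
-5 + 1/(250/121) = -5 + 121/250 = -1129/250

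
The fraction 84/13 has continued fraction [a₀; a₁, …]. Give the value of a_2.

Run the Euclidean algorithm, recording each quotient:
⌊84/13⌋ = 6, remainder 6
⌊13/6⌋ = 2, remainder 1
⌊6/1⌋ = 6, remainder 0

6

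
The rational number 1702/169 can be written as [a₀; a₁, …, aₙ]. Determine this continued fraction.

[10; 14, 12]

Apply division with remainder until the remainder is 0:
1702 = 10·169 + 12, so a_0 = 10
169 = 14·12 + 1, so a_1 = 14
12 = 12·1 + 0, so a_2 = 12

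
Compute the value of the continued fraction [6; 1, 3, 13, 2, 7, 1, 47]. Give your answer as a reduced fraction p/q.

Start with 47.
1 + 1/(47/1) = 1 + 1/47 = 48/47
7 + 1/(48/47) = 7 + 47/48 = 383/48
2 + 1/(383/48) = 2 + 48/383 = 814/383
13 + 1/(814/383) = 13 + 383/814 = 10965/814
3 + 1/(10965/814) = 3 + 814/10965 = 33709/10965
1 + 1/(33709/10965) = 1 + 10965/33709 = 44674/33709
6 + 1/(44674/33709) = 6 + 33709/44674 = 301753/44674

301753/44674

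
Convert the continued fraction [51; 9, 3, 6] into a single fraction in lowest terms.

Use the convergent recurrence hₖ = aₖ·hₖ₋₁ + hₖ₋₂ (and likewise for the denominators kₖ):
a_0 = 51: 51/1
a_1 = 9: 460/9
a_2 = 3: 1431/28
a_3 = 6: 9046/177

9046/177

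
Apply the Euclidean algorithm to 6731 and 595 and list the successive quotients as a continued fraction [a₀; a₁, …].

[11; 3, 5, 37]

⌊6731/595⌋ = 11, remainder 186
⌊595/186⌋ = 3, remainder 37
⌊186/37⌋ = 5, remainder 1
⌊37/1⌋ = 37, remainder 0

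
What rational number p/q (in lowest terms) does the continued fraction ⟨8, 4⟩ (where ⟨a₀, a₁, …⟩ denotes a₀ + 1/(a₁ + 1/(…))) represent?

33/4

Start with 4.
8 + 1/(4/1) = 8 + 1/4 = 33/4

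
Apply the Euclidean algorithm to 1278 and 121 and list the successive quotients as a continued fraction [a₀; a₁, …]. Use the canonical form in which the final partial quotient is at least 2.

1278 ÷ 121 → quotient 10, remainder 68
121 ÷ 68 → quotient 1, remainder 53
68 ÷ 53 → quotient 1, remainder 15
53 ÷ 15 → quotient 3, remainder 8
15 ÷ 8 → quotient 1, remainder 7
8 ÷ 7 → quotient 1, remainder 1
7 ÷ 1 → quotient 7, remainder 0

[10; 1, 1, 3, 1, 1, 7]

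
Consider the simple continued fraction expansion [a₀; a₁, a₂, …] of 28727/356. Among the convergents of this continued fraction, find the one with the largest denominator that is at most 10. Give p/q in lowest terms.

807/10

a_0 = 80: 80/1  (≤ bound)
a_1 = 1: 81/1  (≤ bound)
a_2 = 2: 242/3  (≤ bound)
a_3 = 3: 807/10  (≤ bound)
a_4 = 1: 1049/13  (> 10, stop)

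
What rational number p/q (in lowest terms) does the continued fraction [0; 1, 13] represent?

13/14

a_0 = 0: 0/1
a_1 = 1: 1/1
a_2 = 13: 13/14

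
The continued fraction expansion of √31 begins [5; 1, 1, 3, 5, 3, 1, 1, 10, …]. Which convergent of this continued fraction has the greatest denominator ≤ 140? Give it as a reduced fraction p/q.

a_0 = 5: 5/1  (≤ bound)
a_1 = 1: 6/1  (≤ bound)
a_2 = 1: 11/2  (≤ bound)
a_3 = 3: 39/7  (≤ bound)
a_4 = 5: 206/37  (≤ bound)
a_5 = 3: 657/118  (≤ bound)
a_6 = 1: 863/155  (> 140, stop)

657/118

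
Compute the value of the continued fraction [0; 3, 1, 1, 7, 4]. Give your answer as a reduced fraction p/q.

62/219

Compute successive convergents:
a_0 = 0: 0/1
a_1 = 3: 1/3
a_2 = 1: 1/4
a_3 = 1: 2/7
a_4 = 7: 15/53
a_5 = 4: 62/219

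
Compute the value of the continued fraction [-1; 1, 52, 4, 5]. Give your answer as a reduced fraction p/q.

-21/1118

Build up convergents one term at a time:
a_0 = -1: -1/1
a_1 = 1: 0/1
a_2 = 52: -1/53
a_3 = 4: -4/213
a_4 = 5: -21/1118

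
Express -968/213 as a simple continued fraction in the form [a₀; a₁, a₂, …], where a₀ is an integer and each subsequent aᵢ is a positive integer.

-968 = -5·213 + 97, so a_0 = -5
213 = 2·97 + 19, so a_1 = 2
97 = 5·19 + 2, so a_2 = 5
19 = 9·2 + 1, so a_3 = 9
2 = 2·1 + 0, so a_4 = 2

[-5; 2, 5, 9, 2]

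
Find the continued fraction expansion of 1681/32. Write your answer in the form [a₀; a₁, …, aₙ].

[52; 1, 1, 7, 2]

1681 ÷ 32 → quotient 52, remainder 17
32 ÷ 17 → quotient 1, remainder 15
17 ÷ 15 → quotient 1, remainder 2
15 ÷ 2 → quotient 7, remainder 1
2 ÷ 1 → quotient 2, remainder 0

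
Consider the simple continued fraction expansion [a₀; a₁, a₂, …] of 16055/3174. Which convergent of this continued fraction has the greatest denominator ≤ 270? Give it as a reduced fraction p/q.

1128/223

a_0 = 5: 5/1  (≤ bound)
a_1 = 17: 86/17  (≤ bound)
a_2 = 6: 521/103  (≤ bound)
a_3 = 2: 1128/223  (≤ bound)
a_4 = 1: 1649/326  (> 270, stop)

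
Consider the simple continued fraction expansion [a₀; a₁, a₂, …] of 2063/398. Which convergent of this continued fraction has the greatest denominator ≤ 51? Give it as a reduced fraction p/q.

254/49

List convergents until the denominator exceeds the bound:
a_0 = 5: 5/1  (≤ bound)
a_1 = 5: 26/5  (≤ bound)
a_2 = 2: 57/11  (≤ bound)
a_3 = 4: 254/49  (≤ bound)
a_4 = 1: 311/60  (> 51, stop)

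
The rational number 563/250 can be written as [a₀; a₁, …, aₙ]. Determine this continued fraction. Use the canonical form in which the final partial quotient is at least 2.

563 = 2·250 + 63, so a_0 = 2
250 = 3·63 + 61, so a_1 = 3
63 = 1·61 + 2, so a_2 = 1
61 = 30·2 + 1, so a_3 = 30
2 = 2·1 + 0, so a_4 = 2

[2; 3, 1, 30, 2]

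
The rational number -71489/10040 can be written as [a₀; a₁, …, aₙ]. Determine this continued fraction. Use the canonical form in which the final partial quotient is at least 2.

[-8; 1, 7, 3, 3, 1, 1, 52]

-71489 = -8·10040 + 8831, so a_0 = -8
10040 = 1·8831 + 1209, so a_1 = 1
8831 = 7·1209 + 368, so a_2 = 7
1209 = 3·368 + 105, so a_3 = 3
368 = 3·105 + 53, so a_4 = 3
105 = 1·53 + 52, so a_5 = 1
53 = 1·52 + 1, so a_6 = 1
52 = 52·1 + 0, so a_7 = 52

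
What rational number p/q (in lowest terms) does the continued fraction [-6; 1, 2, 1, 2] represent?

-58/11

Compute successive convergents:
a_0 = -6: -6/1
a_1 = 1: -5/1
a_2 = 2: -16/3
a_3 = 1: -21/4
a_4 = 2: -58/11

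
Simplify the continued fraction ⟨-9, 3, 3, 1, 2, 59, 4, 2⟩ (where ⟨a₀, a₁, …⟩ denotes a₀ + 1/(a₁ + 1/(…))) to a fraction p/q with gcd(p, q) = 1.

-167846/19305

a_0 = -9: -9/1
a_1 = 3: -26/3
a_2 = 3: -87/10
a_3 = 1: -113/13
a_4 = 2: -313/36
a_5 = 59: -18580/2137
a_6 = 4: -74633/8584
a_7 = 2: -167846/19305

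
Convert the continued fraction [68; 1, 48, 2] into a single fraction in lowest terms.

Compute successive convergents:
a_0 = 68: 68/1
a_1 = 1: 69/1
a_2 = 48: 3380/49
a_3 = 2: 6829/99

6829/99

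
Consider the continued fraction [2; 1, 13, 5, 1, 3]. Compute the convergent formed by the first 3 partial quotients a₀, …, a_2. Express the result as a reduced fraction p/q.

Starting at the tail and folding back:
Start with 13.
1 + 1/(13/1) = 1 + 1/13 = 14/13
2 + 1/(14/13) = 2 + 13/14 = 41/14

41/14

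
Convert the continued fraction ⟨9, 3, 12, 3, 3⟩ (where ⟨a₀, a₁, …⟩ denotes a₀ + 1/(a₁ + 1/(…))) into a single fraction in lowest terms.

3534/379

Start with 3.
3 + 1/(3/1) = 3 + 1/3 = 10/3
12 + 1/(10/3) = 12 + 3/10 = 123/10
3 + 1/(123/10) = 3 + 10/123 = 379/123
9 + 1/(379/123) = 9 + 123/379 = 3534/379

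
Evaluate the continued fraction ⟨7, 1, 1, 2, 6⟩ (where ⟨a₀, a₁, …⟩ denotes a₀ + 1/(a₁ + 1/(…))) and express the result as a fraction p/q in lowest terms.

243/32

a_0 = 7: 7/1
a_1 = 1: 8/1
a_2 = 1: 15/2
a_3 = 2: 38/5
a_4 = 6: 243/32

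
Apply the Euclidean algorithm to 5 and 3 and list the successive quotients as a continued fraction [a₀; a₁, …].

[1; 1, 2]

5 = 1·3 + 2, so a_0 = 1
3 = 1·2 + 1, so a_1 = 1
2 = 2·1 + 0, so a_2 = 2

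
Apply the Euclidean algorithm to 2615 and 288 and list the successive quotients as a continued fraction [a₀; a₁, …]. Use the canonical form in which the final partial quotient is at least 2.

2615 = 9·288 + 23, so a_0 = 9
288 = 12·23 + 12, so a_1 = 12
23 = 1·12 + 11, so a_2 = 1
12 = 1·11 + 1, so a_3 = 1
11 = 11·1 + 0, so a_4 = 11

[9; 12, 1, 1, 11]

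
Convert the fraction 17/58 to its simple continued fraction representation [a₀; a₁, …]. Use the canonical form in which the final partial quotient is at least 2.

⌊17/58⌋ = 0, remainder 17
⌊58/17⌋ = 3, remainder 7
⌊17/7⌋ = 2, remainder 3
⌊7/3⌋ = 2, remainder 1
⌊3/1⌋ = 3, remainder 0

[0; 3, 2, 2, 3]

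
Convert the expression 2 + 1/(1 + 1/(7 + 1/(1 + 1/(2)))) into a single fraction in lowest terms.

a_0 = 2: 2/1
a_1 = 1: 3/1
a_2 = 7: 23/8
a_3 = 1: 26/9
a_4 = 2: 75/26

75/26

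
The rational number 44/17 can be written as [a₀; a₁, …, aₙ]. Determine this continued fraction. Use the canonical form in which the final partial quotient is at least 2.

[2; 1, 1, 2, 3]

⌊44/17⌋ = 2, remainder 10
⌊17/10⌋ = 1, remainder 7
⌊10/7⌋ = 1, remainder 3
⌊7/3⌋ = 2, remainder 1
⌊3/1⌋ = 3, remainder 0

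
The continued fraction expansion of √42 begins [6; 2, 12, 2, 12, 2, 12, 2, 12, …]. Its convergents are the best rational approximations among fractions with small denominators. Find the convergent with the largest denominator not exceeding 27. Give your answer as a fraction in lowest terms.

List convergents until the denominator exceeds the bound:
a_0 = 6: 6/1  (≤ bound)
a_1 = 2: 13/2  (≤ bound)
a_2 = 12: 162/25  (≤ bound)
a_3 = 2: 337/52  (> 27, stop)

162/25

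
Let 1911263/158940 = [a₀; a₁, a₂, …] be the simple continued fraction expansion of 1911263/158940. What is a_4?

Repeatedly divide and take the remainder:
1911263 = 12·158940 + 3983, so a_0 = 12
158940 = 39·3983 + 3603, so a_1 = 39
3983 = 1·3603 + 380, so a_2 = 1
3603 = 9·380 + 183, so a_3 = 9
380 = 2·183 + 14, so a_4 = 2

2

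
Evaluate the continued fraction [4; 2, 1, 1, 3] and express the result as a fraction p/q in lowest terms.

Start with 3.
1 + 1/(3/1) = 1 + 1/3 = 4/3
1 + 1/(4/3) = 1 + 3/4 = 7/4
2 + 1/(7/4) = 2 + 4/7 = 18/7
4 + 1/(18/7) = 4 + 7/18 = 79/18

79/18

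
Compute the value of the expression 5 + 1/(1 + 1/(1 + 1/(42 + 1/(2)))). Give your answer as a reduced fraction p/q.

947/172

Collapse the nested fraction from the inside out:
Start with 2.
42 + 1/(2/1) = 42 + 1/2 = 85/2
1 + 1/(85/2) = 1 + 2/85 = 87/85
1 + 1/(87/85) = 1 + 85/87 = 172/87
5 + 1/(172/87) = 5 + 87/172 = 947/172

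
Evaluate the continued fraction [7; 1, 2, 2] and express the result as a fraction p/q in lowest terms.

54/7

Starting at the tail and folding back:
Start with 2.
2 + 1/(2/1) = 2 + 1/2 = 5/2
1 + 1/(5/2) = 1 + 2/5 = 7/5
7 + 1/(7/5) = 7 + 5/7 = 54/7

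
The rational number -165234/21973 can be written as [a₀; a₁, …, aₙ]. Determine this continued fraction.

Run the Euclidean algorithm, recording each quotient:
⌊-165234/21973⌋ = -8, remainder 10550
⌊21973/10550⌋ = 2, remainder 873
⌊10550/873⌋ = 12, remainder 74
⌊873/74⌋ = 11, remainder 59
⌊74/59⌋ = 1, remainder 15
⌊59/15⌋ = 3, remainder 14
⌊15/14⌋ = 1, remainder 1
⌊14/1⌋ = 14, remainder 0

[-8; 2, 12, 11, 1, 3, 1, 14]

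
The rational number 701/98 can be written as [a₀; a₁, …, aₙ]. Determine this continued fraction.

[7; 6, 1, 1, 7]

701 = 7·98 + 15, so a_0 = 7
98 = 6·15 + 8, so a_1 = 6
15 = 1·8 + 7, so a_2 = 1
8 = 1·7 + 1, so a_3 = 1
7 = 7·1 + 0, so a_4 = 7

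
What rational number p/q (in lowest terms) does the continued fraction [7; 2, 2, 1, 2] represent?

141/19

Collapse the nested fraction from the inside out:
Start with 2.
1 + 1/(2/1) = 1 + 1/2 = 3/2
2 + 1/(3/2) = 2 + 2/3 = 8/3
2 + 1/(8/3) = 2 + 3/8 = 19/8
7 + 1/(19/8) = 7 + 8/19 = 141/19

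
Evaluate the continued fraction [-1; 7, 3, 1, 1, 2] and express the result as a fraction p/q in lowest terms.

-113/131

Start with 2.
1 + 1/(2/1) = 1 + 1/2 = 3/2
1 + 1/(3/2) = 1 + 2/3 = 5/3
3 + 1/(5/3) = 3 + 3/5 = 18/5
7 + 1/(18/5) = 7 + 5/18 = 131/18
-1 + 1/(131/18) = -1 + 18/131 = -113/131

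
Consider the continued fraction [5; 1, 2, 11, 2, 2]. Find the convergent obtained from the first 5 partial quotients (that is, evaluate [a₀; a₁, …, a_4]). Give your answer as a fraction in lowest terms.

403/71

Compute successive convergents:
a_0 = 5: 5/1
a_1 = 1: 6/1
a_2 = 2: 17/3
a_3 = 11: 193/34
a_4 = 2: 403/71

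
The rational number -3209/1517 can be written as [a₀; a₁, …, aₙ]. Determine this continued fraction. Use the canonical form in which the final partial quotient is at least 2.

[-3; 1, 7, 1, 2, 58]

Repeatedly divide and take the remainder:
-3209 = -3·1517 + 1342, so a_0 = -3
1517 = 1·1342 + 175, so a_1 = 1
1342 = 7·175 + 117, so a_2 = 7
175 = 1·117 + 58, so a_3 = 1
117 = 2·58 + 1, so a_4 = 2
58 = 58·1 + 0, so a_5 = 58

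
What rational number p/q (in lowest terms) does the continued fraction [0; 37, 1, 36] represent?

37/1405

Start with 36.
1 + 1/(36/1) = 1 + 1/36 = 37/36
37 + 1/(37/36) = 37 + 36/37 = 1405/37
0 + 1/(1405/37) = 0 + 37/1405 = 37/1405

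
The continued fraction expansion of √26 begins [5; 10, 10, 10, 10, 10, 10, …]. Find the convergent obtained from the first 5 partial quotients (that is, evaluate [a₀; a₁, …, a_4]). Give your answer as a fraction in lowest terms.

a_0 = 5: 5/1
a_1 = 10: 51/10
a_2 = 10: 515/101
a_3 = 10: 5201/1020
a_4 = 10: 52525/10301

52525/10301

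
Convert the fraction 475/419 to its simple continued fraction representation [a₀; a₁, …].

Apply division with remainder until the remainder is 0:
⌊475/419⌋ = 1, remainder 56
⌊419/56⌋ = 7, remainder 27
⌊56/27⌋ = 2, remainder 2
⌊27/2⌋ = 13, remainder 1
⌊2/1⌋ = 2, remainder 0

[1; 7, 2, 13, 2]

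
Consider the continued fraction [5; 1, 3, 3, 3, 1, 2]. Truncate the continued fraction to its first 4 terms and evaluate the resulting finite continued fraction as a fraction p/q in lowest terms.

a_0 = 5: 5/1
a_1 = 1: 6/1
a_2 = 3: 23/4
a_3 = 3: 75/13

75/13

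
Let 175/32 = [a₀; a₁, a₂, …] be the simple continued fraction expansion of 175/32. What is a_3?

Apply division with remainder until the remainder is 0:
⌊175/32⌋ = 5, remainder 15
⌊32/15⌋ = 2, remainder 2
⌊15/2⌋ = 7, remainder 1
⌊2/1⌋ = 2, remainder 0

2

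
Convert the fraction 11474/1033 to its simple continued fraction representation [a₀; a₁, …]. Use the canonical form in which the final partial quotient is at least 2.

Apply division with remainder until the remainder is 0:
11474 ÷ 1033 → quotient 11, remainder 111
1033 ÷ 111 → quotient 9, remainder 34
111 ÷ 34 → quotient 3, remainder 9
34 ÷ 9 → quotient 3, remainder 7
9 ÷ 7 → quotient 1, remainder 2
7 ÷ 2 → quotient 3, remainder 1
2 ÷ 1 → quotient 2, remainder 0

[11; 9, 3, 3, 1, 3, 2]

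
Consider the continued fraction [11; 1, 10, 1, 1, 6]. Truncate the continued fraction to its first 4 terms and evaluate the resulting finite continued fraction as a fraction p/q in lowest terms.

143/12

a_0 = 11: 11/1
a_1 = 1: 12/1
a_2 = 10: 131/11
a_3 = 1: 143/12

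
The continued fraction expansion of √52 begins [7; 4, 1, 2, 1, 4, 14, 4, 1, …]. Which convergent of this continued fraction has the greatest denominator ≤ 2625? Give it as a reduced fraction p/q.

9223/1279

List convergents until the denominator exceeds the bound:
a_0 = 7: 7/1  (≤ bound)
a_1 = 4: 29/4  (≤ bound)
a_2 = 1: 36/5  (≤ bound)
a_3 = 2: 101/14  (≤ bound)
a_4 = 1: 137/19  (≤ bound)
a_5 = 4: 649/90  (≤ bound)
a_6 = 14: 9223/1279  (≤ bound)
a_7 = 4: 37541/5206  (> 2625, stop)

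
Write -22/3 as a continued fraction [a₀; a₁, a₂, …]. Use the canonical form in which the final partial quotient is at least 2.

[-8; 1, 2]

-22 ÷ 3 → quotient -8, remainder 2
3 ÷ 2 → quotient 1, remainder 1
2 ÷ 1 → quotient 2, remainder 0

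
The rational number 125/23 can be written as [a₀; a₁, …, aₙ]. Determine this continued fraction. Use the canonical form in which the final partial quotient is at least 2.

Repeatedly divide and take the remainder:
125 ÷ 23 → quotient 5, remainder 10
23 ÷ 10 → quotient 2, remainder 3
10 ÷ 3 → quotient 3, remainder 1
3 ÷ 1 → quotient 3, remainder 0

[5; 2, 3, 3]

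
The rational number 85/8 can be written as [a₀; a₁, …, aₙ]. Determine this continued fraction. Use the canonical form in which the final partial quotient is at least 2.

Apply division with remainder until the remainder is 0:
85 = 10·8 + 5, so a_0 = 10
8 = 1·5 + 3, so a_1 = 1
5 = 1·3 + 2, so a_2 = 1
3 = 1·2 + 1, so a_3 = 1
2 = 2·1 + 0, so a_4 = 2

[10; 1, 1, 1, 2]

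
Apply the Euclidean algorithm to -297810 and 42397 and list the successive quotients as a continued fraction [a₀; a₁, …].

[-8; 1, 40, 8, 5, 2, 11]

-297810 ÷ 42397 → quotient -8, remainder 41366
42397 ÷ 41366 → quotient 1, remainder 1031
41366 ÷ 1031 → quotient 40, remainder 126
1031 ÷ 126 → quotient 8, remainder 23
126 ÷ 23 → quotient 5, remainder 11
23 ÷ 11 → quotient 2, remainder 1
11 ÷ 1 → quotient 11, remainder 0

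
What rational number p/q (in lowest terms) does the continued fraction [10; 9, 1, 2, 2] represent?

687/68

Start with 2.
2 + 1/(2/1) = 2 + 1/2 = 5/2
1 + 1/(5/2) = 1 + 2/5 = 7/5
9 + 1/(7/5) = 9 + 5/7 = 68/7
10 + 1/(68/7) = 10 + 7/68 = 687/68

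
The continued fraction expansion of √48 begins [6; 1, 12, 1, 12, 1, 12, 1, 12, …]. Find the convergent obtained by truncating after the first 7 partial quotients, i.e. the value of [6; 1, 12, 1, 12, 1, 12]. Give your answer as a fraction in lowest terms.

17466/2521

Collapse the nested fraction from the inside out:
Start with 12.
1 + 1/(12/1) = 1 + 1/12 = 13/12
12 + 1/(13/12) = 12 + 12/13 = 168/13
1 + 1/(168/13) = 1 + 13/168 = 181/168
12 + 1/(181/168) = 12 + 168/181 = 2340/181
1 + 1/(2340/181) = 1 + 181/2340 = 2521/2340
6 + 1/(2521/2340) = 6 + 2340/2521 = 17466/2521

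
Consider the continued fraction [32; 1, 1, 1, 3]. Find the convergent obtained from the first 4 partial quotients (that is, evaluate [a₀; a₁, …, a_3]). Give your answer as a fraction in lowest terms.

Compute successive convergents:
a_0 = 32: 32/1
a_1 = 1: 33/1
a_2 = 1: 65/2
a_3 = 1: 98/3

98/3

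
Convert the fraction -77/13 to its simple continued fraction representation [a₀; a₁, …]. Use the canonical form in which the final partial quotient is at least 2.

[-6; 13]

Run the Euclidean algorithm, recording each quotient:
-77 = -6·13 + 1, so a_0 = -6
13 = 13·1 + 0, so a_1 = 13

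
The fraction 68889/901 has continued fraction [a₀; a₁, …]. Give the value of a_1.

2

Run the Euclidean algorithm, recording each quotient:
68889 ÷ 901 → quotient 76, remainder 413
901 ÷ 413 → quotient 2, remainder 75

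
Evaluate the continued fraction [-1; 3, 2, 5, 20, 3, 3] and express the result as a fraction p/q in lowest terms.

a_0 = -1: -1/1
a_1 = 3: -2/3
a_2 = 2: -5/7
a_3 = 5: -27/38
a_4 = 20: -545/767
a_5 = 3: -1662/2339
a_6 = 3: -5531/7784

-5531/7784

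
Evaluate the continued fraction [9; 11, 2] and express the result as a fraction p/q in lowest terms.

Build up convergents one term at a time:
a_0 = 9: 9/1
a_1 = 11: 100/11
a_2 = 2: 209/23

209/23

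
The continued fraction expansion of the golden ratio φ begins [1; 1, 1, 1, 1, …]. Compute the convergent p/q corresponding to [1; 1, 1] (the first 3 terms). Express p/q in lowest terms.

3/2

Start with 1.
1 + 1/(1/1) = 1 + 1/1 = 2/1
1 + 1/(2/1) = 1 + 1/2 = 3/2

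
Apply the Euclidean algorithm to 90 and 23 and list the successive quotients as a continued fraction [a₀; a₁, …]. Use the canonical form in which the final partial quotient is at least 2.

[3; 1, 10, 2]

Apply division with remainder until the remainder is 0:
90 ÷ 23 → quotient 3, remainder 21
23 ÷ 21 → quotient 1, remainder 2
21 ÷ 2 → quotient 10, remainder 1
2 ÷ 1 → quotient 2, remainder 0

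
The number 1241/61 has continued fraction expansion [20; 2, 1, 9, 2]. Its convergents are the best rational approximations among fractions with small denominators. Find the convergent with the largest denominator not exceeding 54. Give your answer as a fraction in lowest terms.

List convergents until the denominator exceeds the bound:
a_0 = 20: 20/1  (≤ bound)
a_1 = 2: 41/2  (≤ bound)
a_2 = 1: 61/3  (≤ bound)
a_3 = 9: 590/29  (≤ bound)
a_4 = 2: 1241/61  (> 54, stop)

590/29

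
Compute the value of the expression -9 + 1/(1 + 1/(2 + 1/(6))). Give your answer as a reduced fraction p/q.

a_0 = -9: -9/1
a_1 = 1: -8/1
a_2 = 2: -25/3
a_3 = 6: -158/19

-158/19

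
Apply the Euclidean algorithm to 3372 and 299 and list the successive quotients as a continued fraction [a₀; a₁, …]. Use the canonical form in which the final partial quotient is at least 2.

3372 ÷ 299 → quotient 11, remainder 83
299 ÷ 83 → quotient 3, remainder 50
83 ÷ 50 → quotient 1, remainder 33
50 ÷ 33 → quotient 1, remainder 17
33 ÷ 17 → quotient 1, remainder 16
17 ÷ 16 → quotient 1, remainder 1
16 ÷ 1 → quotient 16, remainder 0

[11; 3, 1, 1, 1, 1, 16]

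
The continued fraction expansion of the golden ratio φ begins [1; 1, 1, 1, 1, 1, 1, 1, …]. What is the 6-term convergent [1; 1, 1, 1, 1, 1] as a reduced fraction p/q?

Work from the innermost term outward:
Start with 1.
1 + 1/(1/1) = 1 + 1/1 = 2/1
1 + 1/(2/1) = 1 + 1/2 = 3/2
1 + 1/(3/2) = 1 + 2/3 = 5/3
1 + 1/(5/3) = 1 + 3/5 = 8/5
1 + 1/(8/5) = 1 + 5/8 = 13/8

13/8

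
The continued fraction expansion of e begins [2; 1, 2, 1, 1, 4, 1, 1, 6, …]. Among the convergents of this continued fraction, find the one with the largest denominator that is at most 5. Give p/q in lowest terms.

11/4

List convergents until the denominator exceeds the bound:
a_0 = 2: 2/1  (≤ bound)
a_1 = 1: 3/1  (≤ bound)
a_2 = 2: 8/3  (≤ bound)
a_3 = 1: 11/4  (≤ bound)
a_4 = 1: 19/7  (> 5, stop)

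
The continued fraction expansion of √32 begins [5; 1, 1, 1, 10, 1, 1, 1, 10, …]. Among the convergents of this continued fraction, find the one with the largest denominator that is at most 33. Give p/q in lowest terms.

181/32

List convergents until the denominator exceeds the bound:
a_0 = 5: 5/1  (≤ bound)
a_1 = 1: 6/1  (≤ bound)
a_2 = 1: 11/2  (≤ bound)
a_3 = 1: 17/3  (≤ bound)
a_4 = 10: 181/32  (≤ bound)
a_5 = 1: 198/35  (> 33, stop)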